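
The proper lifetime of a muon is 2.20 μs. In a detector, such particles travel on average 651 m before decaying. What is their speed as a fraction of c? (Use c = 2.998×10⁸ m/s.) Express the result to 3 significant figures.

0.702c

Lab distance = (lab lifetime)·v = γτ·βc, so βγ = d/(cτ) = 651.0/(2.998×10⁸ × 2.200×10^-6) = 0.98702.
With βγ = 0.98702: γ² = 1 + (βγ)² = 1.974208, and β = (βγ)/γ = 0.98702/1.40507 = 0.702.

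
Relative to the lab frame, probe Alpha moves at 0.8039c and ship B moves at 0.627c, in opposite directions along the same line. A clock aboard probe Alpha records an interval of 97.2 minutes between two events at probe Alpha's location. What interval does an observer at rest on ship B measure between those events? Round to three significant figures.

The velocity of probe Alpha relative to ship B is (0.8039 + 0.627)c / (1 + 0.8039×0.627) = 0.95137c; relative speed 0.95137c.
At |u| = 0.95137c, γ = (1 − 0.905105)^(−1/2) = 3.2462.
Probe Alpha's interval is proper; time dilation gives Δt_B = γΔτ = 3.2462 × 97.2 minutes = 316 minutes.

316 minutes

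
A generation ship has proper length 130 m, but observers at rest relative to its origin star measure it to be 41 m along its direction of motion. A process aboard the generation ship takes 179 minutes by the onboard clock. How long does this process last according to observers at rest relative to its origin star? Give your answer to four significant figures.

γ = L₀/L = 130/41 = 3.17073.
The same γ dilates the second interval: 3.17073 × 179 minutes = 567.6 minutes.

567.6 minutes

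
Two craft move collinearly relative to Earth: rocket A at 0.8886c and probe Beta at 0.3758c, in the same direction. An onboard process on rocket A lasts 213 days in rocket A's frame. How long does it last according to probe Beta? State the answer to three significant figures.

Transform rocket A's velocity into probe Beta's frame: (0.8886 − 0.3758)/(1 − 0.8886·0.3758) = 0.5128/0.66606412, so the relative speed is 0.7699c.
γ for this relative speed: γ = 1/√(1 − 0.592746) = 1.567.
Rocket A's interval is proper; time dilation gives Δt_B = γΔτ = 1.567 × 213 days = 334 days.

334 days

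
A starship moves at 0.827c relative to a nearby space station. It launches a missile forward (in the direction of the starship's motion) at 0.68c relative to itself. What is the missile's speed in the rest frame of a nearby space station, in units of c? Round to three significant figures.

0.965c

In units of c, u = (u' + v)/(1 + u'v) with u' = 0.68 and v = 0.827.
Numerator: 0.68 + 0.827 = 1.507. Denominator: 1 + (0.68)(0.827) = 1.56236.
u = 1.507/1.56236 = 0.96457, so the speed is 0.965c.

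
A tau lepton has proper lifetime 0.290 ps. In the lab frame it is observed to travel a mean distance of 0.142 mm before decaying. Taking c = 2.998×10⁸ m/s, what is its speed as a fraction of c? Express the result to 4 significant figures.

0.8528c

Lab distance = (lab lifetime)·v = γτ·βc, so βγ = d/(cτ) = 1.420×10^-4/(2.998×10⁸ × 2.900×10^-13) = 1.6333.
With βγ = 1.6333: γ² = 1 + (βγ)² = 3.66767, and β = (βγ)/γ = 1.6333/1.91512 = 0.8528.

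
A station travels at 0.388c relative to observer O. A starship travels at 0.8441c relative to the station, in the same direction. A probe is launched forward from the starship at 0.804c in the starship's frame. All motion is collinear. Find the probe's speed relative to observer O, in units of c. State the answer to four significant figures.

0.9919c

Apply u = (u'+v)/(1+u'v) twice. Probe in the station frame: (0.804+0.8441)/(1+0.804·0.8441) = 1.6481/1.6786564 = 0.9818c.
That velocity, transformed to the rest frame of observer O: (0.9818+0.388)/(1+0.9818·0.388) = 1.3698/1.3809384 = 0.99193c.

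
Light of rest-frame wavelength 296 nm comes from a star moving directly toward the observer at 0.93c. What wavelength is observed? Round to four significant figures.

56.37 nm

Relativistic Doppler for wavelength: λ_obs = λ_src · √((1−β)/(1+β)).
With β = 0.93: factor = √(0.07/1.93) = 0.19045.
λ_obs = 296 × 0.19045 = 56.37 nm.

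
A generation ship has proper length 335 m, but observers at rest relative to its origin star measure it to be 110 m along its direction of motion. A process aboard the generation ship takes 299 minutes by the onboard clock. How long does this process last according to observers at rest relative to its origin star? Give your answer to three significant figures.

Length contraction gives γ = L₀/L = 335/110 = 3.04545.
Δt = γΔτ = 3.04545 × 299 = 911 minutes.

911 minutes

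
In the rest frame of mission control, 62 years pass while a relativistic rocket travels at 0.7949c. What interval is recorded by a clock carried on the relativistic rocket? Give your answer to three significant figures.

37.6 years

With β = 0.7949, γ = 1/√(1 − 0.7949²) = 1/√0.36813399 = 1.6482.
The moving clock records proper time: Δτ = Δt/γ = 62/1.6482 = 37.6 years.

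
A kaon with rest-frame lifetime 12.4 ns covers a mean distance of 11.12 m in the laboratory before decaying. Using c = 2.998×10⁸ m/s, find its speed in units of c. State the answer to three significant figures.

0.948c

Let x = d/(cτ) = 11.12 m / (2.998×10⁸ m/s × 1.240×10^-8 s) = 2.9912. Since d = βγcτ, x = βγ = β/√(1−β²).
Solving: β² = x²/(1+x²) = 8.94728/9.94728 = 0.89947, so β = 0.948.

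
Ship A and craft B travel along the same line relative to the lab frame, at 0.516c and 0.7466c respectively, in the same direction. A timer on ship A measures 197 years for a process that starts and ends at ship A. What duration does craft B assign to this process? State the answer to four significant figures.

Speed of ship A in craft B's frame: u = (v_A − v_B)/(1 − v_A v_B/c²) = (0.516 − 0.7466)/(1 − 0.516×0.7466) = −0.2306/0.6147544 = −0.37511; |u| = 0.37511c.
γ for this relative speed: γ = 1/√(1 − 0.140708) = 1.0788.
The clock on ship A records proper time, so craft B measures Δt = γΔτ = 1.0788 × 197 = 212.5 years.

212.5 years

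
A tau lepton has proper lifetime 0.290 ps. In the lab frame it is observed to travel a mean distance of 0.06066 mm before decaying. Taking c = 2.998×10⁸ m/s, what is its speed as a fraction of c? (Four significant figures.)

d = βγcτ ⇒ βγ = d/(cτ) = 6.066×10^-5 m / (8.6942×10^-5 m) = 0.69771.
β = (βγ)/√(1+(βγ)²) = 0.69771/√1.486799 = 0.5722.

0.5722c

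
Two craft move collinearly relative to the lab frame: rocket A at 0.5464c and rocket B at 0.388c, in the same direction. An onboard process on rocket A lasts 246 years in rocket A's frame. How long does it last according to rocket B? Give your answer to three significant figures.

The velocity of rocket A relative to rocket B is (0.5464 − 0.388)c / (1 − 0.5464×0.388) = 0.20102c; relative speed 0.20102c.
γ for this relative speed: γ = 1/√(1 − 0.040409) = 1.0208.
The clock on rocket A records proper time, so rocket B measures Δt = γΔτ = 1.0208 × 246 = 251 years.

251 years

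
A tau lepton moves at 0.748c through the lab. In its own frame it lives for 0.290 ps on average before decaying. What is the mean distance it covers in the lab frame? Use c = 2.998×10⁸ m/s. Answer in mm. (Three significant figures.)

β² = 0.559504, so γ = 1/√0.440496 = 1.5067.
Lab-frame lifetime: Δt = γτ = 1.5067 × 0.290 ps = 0.43694 ps.
Distance: d = vΔt = 0.748 × 2.998×10⁸ m/s × 4.3694×10^-13 s = 9.80×10^-5 m = 0.0980 mm.

0.0980 mm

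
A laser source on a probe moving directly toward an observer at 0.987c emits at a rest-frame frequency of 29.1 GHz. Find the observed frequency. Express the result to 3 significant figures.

Relativistic Doppler (source moving toward): f_obs = f_src · √((1+β)/(1−β)).
With β = 0.987: factor = √(1.987/0.013) = 12.363.
f_obs = 29.1 × 12.363 = 360 GHz.

360 GHz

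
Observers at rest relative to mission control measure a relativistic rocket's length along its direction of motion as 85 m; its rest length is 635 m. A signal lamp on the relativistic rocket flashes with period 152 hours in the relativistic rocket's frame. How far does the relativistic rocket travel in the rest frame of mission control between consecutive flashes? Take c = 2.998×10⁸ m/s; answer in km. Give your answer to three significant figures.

1.21×10^12 km

Length contraction gives γ = L₀/L = 635/85 = 7.47059.
β = √(1 − 1/γ²) = 0.991. Lab-frame period = γτ = 7.47059×152 hours = 1135.5 hours. Distance = βc × γτ = 0.991 × 2.998×10⁸ m/s × 4087800 s = 1.2145×10^15 m = 1.21×10^12 km.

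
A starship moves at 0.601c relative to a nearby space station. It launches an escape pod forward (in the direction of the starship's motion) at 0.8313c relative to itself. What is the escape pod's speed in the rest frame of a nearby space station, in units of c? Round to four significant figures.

0.9551c

In units of c, u = (u' + v)/(1 + u'v) with u' = 0.8313 and v = 0.601.
Numerator: 0.8313 + 0.601 = 1.4323. Denominator: 1 + (0.8313)(0.601) = 1.4996113.
u = 1.4323/1.4996113 = 0.95511, so the speed is 0.9551c.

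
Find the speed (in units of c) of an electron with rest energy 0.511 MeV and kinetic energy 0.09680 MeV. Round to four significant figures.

K = (γ−1)mc², so γ = 1 + 0.09680/0.511 = 1.1894.
Then v/c = √(1 − γ⁻²) = √(1 − 0.706877) = √0.293123 = 0.5414.

0.5414c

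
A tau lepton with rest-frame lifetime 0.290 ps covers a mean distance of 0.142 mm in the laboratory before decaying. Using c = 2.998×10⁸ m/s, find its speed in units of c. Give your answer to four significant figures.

Lab distance = (lab lifetime)·v = γτ·βc, so βγ = d/(cτ) = 1.420×10^-4/(2.998×10⁸ × 2.900×10^-13) = 1.6333.
With βγ = 1.6333: γ² = 1 + (βγ)² = 3.66767, and β = (βγ)/γ = 1.6333/1.91512 = 0.8528.

0.8528c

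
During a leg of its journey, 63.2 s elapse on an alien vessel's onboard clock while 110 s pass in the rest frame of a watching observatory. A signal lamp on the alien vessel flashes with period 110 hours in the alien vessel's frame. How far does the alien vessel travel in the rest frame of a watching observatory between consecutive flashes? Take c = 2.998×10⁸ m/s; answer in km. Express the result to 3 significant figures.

The time-dilation ratio gives γ = 110/63.2 = 1.74051.
β = √(1 − 1/γ²) = 0.81847. Lab-frame period = γτ = 1.74051×110 hours = 191.46 hours. Distance = βc × γτ = 0.81847 × 2.998×10⁸ m/s × 689256 s = 1.6913×10^14 m = 1.69×10^11 km.

1.69×10^11 km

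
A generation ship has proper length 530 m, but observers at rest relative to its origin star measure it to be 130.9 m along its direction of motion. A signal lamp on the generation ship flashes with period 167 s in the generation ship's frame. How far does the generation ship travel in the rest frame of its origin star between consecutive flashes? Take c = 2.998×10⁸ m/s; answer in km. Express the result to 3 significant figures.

1.96×10^8 km

From L = L₀/γ: γ = 530/130.9 = 4.04889.
β = √(1 − 1/γ²) = 0.96902. Lab-frame period = γτ = 4.04889×167 s = 676.16 s. Distance = βc × γτ = 0.96902 × 2.998×10⁸ m/s × 676.16 s = 1.9643×10^11 m = 1.96×10^8 km.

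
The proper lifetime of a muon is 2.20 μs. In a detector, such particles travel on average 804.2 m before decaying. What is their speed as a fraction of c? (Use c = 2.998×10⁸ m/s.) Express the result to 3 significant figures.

Lab distance = (lab lifetime)·v = γτ·βc, so βγ = d/(cτ) = 804.2/(2.998×10⁸ × 2.200×10^-6) = 1.2193.
With βγ = 1.2193: γ² = 1 + (βγ)² = 2.48669, and β = (βγ)/γ = 1.2193/1.57692 = 0.773.

0.773c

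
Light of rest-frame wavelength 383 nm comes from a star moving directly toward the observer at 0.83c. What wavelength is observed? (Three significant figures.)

Relativistic Doppler for wavelength: λ_obs = λ_src · √((1−β)/(1+β)).
With β = 0.83: factor = √(0.17/1.83) = 0.30479.
λ_obs = 383 × 0.30479 = 117 nm.

117 nm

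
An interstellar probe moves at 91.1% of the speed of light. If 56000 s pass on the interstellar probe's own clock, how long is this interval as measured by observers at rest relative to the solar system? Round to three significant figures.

With β = 0.911, γ = 1/√(1 − 0.911²) = 1/√0.170079 = 2.4248.
The onboard clock measures proper time, so the interval in the rest frame of the solar system is dilated: Δt = γ·Δτ = 2.4248 × 56000 s = 1.36×10^5 s.

1.36×10^5 s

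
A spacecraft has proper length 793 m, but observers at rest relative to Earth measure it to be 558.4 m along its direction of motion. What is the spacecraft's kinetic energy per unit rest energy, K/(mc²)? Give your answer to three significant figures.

0.420

From L = L₀/γ: γ = 793/558.4 = 1.42013.
K/(mc²) = γ − 1 = 1.42013 − 1 = 0.420.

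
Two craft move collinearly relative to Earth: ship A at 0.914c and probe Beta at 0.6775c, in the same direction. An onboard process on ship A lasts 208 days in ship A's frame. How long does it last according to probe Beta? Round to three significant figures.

Speed of ship A in probe Beta's frame: u = (v_A − v_B)/(1 − v_A v_B/c²) = (0.914 − 0.6775)/(1 − 0.914×0.6775) = 0.2365/0.380765 = 0.62112; |u| = 0.62112c.
At |u| = 0.62112c, γ = (1 − 0.38579)^(−1/2) = 1.276.
The clock on ship A records proper time, so probe Beta measures Δt = γΔτ = 1.276 × 208 = 265 days.

265 days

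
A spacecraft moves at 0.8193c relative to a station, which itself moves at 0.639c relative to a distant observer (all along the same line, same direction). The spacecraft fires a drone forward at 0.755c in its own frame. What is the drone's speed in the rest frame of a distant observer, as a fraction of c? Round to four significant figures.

0.9939c

Apply u = (u'+v)/(1+u'v) twice. Drone in the station frame: (0.755+0.8193)/(1+0.755·0.8193) = 1.5743/1.6185715 = 0.97265c.
That velocity, transformed to the rest frame of a distant observer: (0.97265+0.639)/(1+0.97265·0.639) = 1.61165/1.62152335 = 0.99391c.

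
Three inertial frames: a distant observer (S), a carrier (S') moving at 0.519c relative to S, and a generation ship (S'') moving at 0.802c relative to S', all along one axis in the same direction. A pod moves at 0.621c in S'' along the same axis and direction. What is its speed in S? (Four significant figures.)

First combine the pod and generation ship (S''→S'): u₁ = (0.621 + 0.802)/(1 + 0.621×0.802) = 1.423/1.498042 = 0.94991.
Then combine with the carrier (S'→S): u = (0.94991 + 0.519)/(1 + 0.94991×0.519) = 1.46891/1.49300329 = 0.98386.

0.9839c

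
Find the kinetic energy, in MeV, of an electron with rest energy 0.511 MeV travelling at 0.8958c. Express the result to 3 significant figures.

0.639 MeV

β² = 0.80245764, so γ = 1/√0.19754236 = 2.2499.
Kinetic energy: K = (γ − 1)mc² = (2.2499 − 1) × 0.511 MeV = 1.2499 × 0.511 = 0.639 MeV.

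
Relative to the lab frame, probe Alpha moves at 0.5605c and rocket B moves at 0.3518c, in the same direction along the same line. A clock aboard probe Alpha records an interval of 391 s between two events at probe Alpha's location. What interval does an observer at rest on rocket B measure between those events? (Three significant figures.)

Speed of probe Alpha in rocket B's frame: u = (v_A − v_B)/(1 − v_A v_B/c²) = (0.5605 − 0.3518)/(1 − 0.5605×0.3518) = 0.2087/0.8028161 = 0.25996; |u| = 0.25996c.
γ for this relative speed: γ = 1/√(1 − 0.0675792) = 1.0356.
The clock on probe Alpha records proper time, so rocket B measures Δt = γΔτ = 1.0356 × 391 = 405 s.

405 s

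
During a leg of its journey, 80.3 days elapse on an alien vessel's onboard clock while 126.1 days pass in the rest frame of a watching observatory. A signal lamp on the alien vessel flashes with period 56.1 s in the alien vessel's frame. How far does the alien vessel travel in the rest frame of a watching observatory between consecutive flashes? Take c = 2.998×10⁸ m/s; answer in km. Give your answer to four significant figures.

2.036×10^7 km

γ = Δt/Δτ = 126.1/80.3 = 1.57036.
β = √(1 − 1/γ²) = 0.77103. Lab-frame period = γτ = 1.57036×56.1 s = 88.097 s. Distance = βc × γτ = 0.77103 × 2.998×10⁸ m/s × 88.097 s = 2.0364×10^10 m = 2.036×10^7 km.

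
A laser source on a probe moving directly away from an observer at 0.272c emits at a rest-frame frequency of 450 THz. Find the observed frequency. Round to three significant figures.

Relativistic Doppler (source moving away): f_obs = f_src · √((1−β)/(1+β)).
With β = 0.272: factor = √(0.728/1.272) = 0.75652.
f_obs = 450 × 0.75652 = 340 THz.

340 THz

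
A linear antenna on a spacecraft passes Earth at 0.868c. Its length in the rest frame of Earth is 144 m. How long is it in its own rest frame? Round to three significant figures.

290 m

With β = 0.868, γ = 1/√(1 − 0.868²) = 1/√0.246576 = 2.0138.
Proper length: L₀ = γ·L = 2.0138 × 144 = 290 m.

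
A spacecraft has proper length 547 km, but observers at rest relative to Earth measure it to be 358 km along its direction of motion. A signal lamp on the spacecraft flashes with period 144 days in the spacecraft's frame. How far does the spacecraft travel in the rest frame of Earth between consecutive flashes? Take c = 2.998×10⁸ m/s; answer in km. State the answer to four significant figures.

γ = L₀/L = 547/358 = 1.52793.
β = √(1 − 1/γ²) = 0.75608. Lab-frame period = γτ = 1.52793×144 days = 220.02 days. Distance = βc × γτ = 0.75608 × 2.998×10⁸ m/s × 19009728 s = 4.3090×10^15 m = 4.309×10^12 km.

4.309×10^12 km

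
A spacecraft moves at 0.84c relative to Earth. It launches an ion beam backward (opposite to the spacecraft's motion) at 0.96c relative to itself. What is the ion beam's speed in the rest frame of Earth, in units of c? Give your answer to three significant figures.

0.620c

Relativistic velocity addition: u = (u' + v)/(1 + u'v/c²), with u' = −0.96c and v = 0.84c.
Numerator: −0.96 + 0.84 = −0.12. Denominator: 1 + (−0.96)(0.84) = 0.1936.
u = −0.12/0.1936 = −0.61983, so the speed is 0.620c.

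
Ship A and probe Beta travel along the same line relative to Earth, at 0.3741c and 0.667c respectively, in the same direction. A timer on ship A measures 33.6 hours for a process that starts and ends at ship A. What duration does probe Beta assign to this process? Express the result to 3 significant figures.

Transform ship A's velocity into probe Beta's frame: (0.3741 − 0.667)/(1 − 0.3741·0.667) = −0.2929/0.7504753, so the relative speed is 0.39029c.
γ for this relative speed: γ = 1/√(1 − 0.152326) = 1.0861.
Ship A's interval is proper; time dilation gives Δt_B = γΔτ = 1.0861 × 33.6 hours = 36.5 hours.

36.5 hours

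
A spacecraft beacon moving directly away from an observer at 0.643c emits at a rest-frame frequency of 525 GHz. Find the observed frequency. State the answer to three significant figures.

Relativistic Doppler (source moving away): f_obs = f_src · √((1−β)/(1+β)).
With β = 0.643: factor = √(0.357/1.643) = 0.46614.
f_obs = 525 × 0.46614 = 245 GHz.

245 GHz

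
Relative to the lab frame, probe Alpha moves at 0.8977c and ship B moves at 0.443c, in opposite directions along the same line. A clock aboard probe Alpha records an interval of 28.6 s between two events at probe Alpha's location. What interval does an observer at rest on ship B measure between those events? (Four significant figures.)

101.2 s

The velocity of probe Alpha relative to ship B is (0.8977 + 0.443)c / (1 + 0.8977×0.443) = 0.95923c; relative speed 0.95923c.
At |u| = 0.95923c, γ = (1 − 0.920122)^(−1/2) = 3.5382.
The clock on probe Alpha records proper time, so ship B measures Δt = γΔτ = 3.5382 × 28.6 = 101.2 s.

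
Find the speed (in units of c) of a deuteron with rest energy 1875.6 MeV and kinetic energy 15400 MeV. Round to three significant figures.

0.994c

K = (γ−1)mc², so γ = 1 + 15400/1875.6 = 9.2107.
Then v/c = √(1 − γ⁻²) = √(1 − 0.0117873) = √0.9882127 = 0.994.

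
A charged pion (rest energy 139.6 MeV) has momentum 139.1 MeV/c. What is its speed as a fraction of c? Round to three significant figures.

βγ = pc/(mc²) = 139.1/139.6 = 0.99642.
Since γ² = 1 + (βγ)² = 1.992853, γ = √1.992853 = 1.41168, and β = (βγ)/γ = 0.99642/1.41168 = 0.706.

0.706c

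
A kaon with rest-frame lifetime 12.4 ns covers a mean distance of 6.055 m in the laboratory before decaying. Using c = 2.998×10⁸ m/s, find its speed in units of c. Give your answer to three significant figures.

Lab distance = (lab lifetime)·v = γτ·βc, so βγ = d/(cτ) = 6.055/(2.998×10⁸ × 1.240×10^-8) = 1.6288.
With βγ = 1.6288: γ² = 1 + (βγ)² = 3.65299, and β = (βγ)/γ = 1.6288/1.91128 = 0.852.

0.852c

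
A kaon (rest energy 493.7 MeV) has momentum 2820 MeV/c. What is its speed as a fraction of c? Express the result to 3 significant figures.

0.985c

βγ = pc/(mc²) = 2820/493.7 = 5.712.
Since γ² = 1 + (βγ)² = 33.6269, γ = √33.6269 = 5.79887, and β = (βγ)/γ = 5.712/5.79887 = 0.985.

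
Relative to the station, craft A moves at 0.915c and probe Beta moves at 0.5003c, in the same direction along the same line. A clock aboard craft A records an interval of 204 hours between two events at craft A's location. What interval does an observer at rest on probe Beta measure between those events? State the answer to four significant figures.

316.6 hours

The velocity of craft A relative to probe Beta is (0.915 − 0.5003)c / (1 − 0.915×0.5003) = 0.76481c; relative speed 0.76481c.
At |u| = 0.76481c, γ = (1 − 0.584934)^(−1/2) = 1.5522.
The clock on craft A records proper time, so probe Beta measures Δt = γΔτ = 1.5522 × 204 = 316.6 hours.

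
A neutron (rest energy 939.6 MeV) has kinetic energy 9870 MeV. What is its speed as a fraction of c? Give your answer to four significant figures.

K = (γ−1)mc², so γ = 1 + 9870/939.6 = 11.504.
Then v/c = √(1 − γ⁻²) = √(1 − 0.00755618) = √0.99244382 = 0.9962.

0.9962c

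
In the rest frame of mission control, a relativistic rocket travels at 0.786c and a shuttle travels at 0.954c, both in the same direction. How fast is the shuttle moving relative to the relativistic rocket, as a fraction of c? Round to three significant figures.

Transform to the relativistic rocket's frame: u' = (u − v)/(1 − uv/c²).
u' = (0.954 − 0.786)/(1 − 0.954×0.786) = 0.168/0.250156 = 0.67158.
Speed in the relativistic rocket's frame: 0.672c (in the same direction).

0.672c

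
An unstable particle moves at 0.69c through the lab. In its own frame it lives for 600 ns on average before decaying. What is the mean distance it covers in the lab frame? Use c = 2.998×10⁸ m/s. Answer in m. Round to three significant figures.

171 m

With β = 0.69, γ = 1/√(1 − 0.69²) = 1/√0.5239 = 1.3816.
Lab-frame lifetime: Δt = γτ = 1.3816 × 600 ns = 828.96 ns.
Distance: d = vΔt = 0.69 × 2.998×10⁸ m/s × 8.2896×10^-7 s = 171 m.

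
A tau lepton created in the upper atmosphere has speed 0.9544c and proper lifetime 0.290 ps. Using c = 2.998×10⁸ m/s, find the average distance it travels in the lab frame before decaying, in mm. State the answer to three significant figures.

β² = 0.91087936, so γ = 1/√0.08912064 = 3.3497.
Lab-frame lifetime: Δt = γτ = 3.3497 × 0.290 ps = 0.97141 ps.
Distance: d = vΔt = 0.9544 × 2.998×10⁸ m/s × 9.7141×10^-13 s = 2.78×10^-4 m = 0.278 mm.

0.278 mm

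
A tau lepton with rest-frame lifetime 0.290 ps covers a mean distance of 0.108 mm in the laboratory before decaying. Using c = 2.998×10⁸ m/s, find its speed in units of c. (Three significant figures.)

0.779c

d = βγcτ ⇒ βγ = d/(cτ) = 1.080×10^-4 m / (8.6942×10^-5 m) = 1.2422.
β = (βγ)/√(1+(βγ)²) = 1.2422/√2.54306 = 0.779.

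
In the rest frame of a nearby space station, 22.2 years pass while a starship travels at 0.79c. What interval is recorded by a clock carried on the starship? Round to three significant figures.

13.6 years

β² = 0.6241, so γ = 1/√0.3759 = 1.631.
The starship's clock runs slow as seen from a nearby space station, so Δτ = Δt/γ = 22.2/1.631 = 13.6 years.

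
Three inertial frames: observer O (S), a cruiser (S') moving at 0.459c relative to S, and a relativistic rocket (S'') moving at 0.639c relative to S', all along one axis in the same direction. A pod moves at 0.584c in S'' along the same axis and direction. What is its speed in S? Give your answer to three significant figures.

Compose velocities in two stages. Stage 1 (into S'): u₁ = (0.584+0.639)/(1+0.584×0.639) = 0.89064.
Stage 2 (into S): u = (0.89064+0.459)/(1+0.89064×0.459) = 0.958, so the speed is 0.958c.

0.958c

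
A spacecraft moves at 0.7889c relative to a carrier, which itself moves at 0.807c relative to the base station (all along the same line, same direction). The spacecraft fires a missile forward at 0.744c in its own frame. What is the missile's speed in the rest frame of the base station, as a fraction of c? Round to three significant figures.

Apply u = (u'+v)/(1+u'v) twice. Missile in the carrier frame: (0.744+0.7889)/(1+0.744·0.7889) = 1.5329/1.5869416 = 0.96595c.
That velocity, transformed to the rest frame of the base station: (0.96595+0.807)/(1+0.96595·0.807) = 1.77295/1.77952165 = 0.99631c.

0.996c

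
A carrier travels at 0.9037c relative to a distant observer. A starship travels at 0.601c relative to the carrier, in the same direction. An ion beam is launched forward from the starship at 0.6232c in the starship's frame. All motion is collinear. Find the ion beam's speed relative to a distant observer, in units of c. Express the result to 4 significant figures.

First combine the ion beam and starship (S''→S'): u₁ = (0.6232 + 0.601)/(1 + 0.6232×0.601) = 1.2242/1.3745432 = 0.89062.
Then combine with the carrier (S'→S): u = (0.89062 + 0.9037)/(1 + 0.89062×0.9037) = 1.79432/1.804853294 = 0.99416.

0.9942c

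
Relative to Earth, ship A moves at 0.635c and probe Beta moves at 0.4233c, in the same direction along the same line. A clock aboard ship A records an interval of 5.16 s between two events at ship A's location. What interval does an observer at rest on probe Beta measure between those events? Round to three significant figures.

5.39 s

Transform ship A's velocity into probe Beta's frame: (0.635 − 0.4233)/(1 − 0.635·0.4233) = 0.2117/0.7312045, so the relative speed is 0.28952c.
At |u| = 0.28952c, γ = (1 − 0.0838218)^(−1/2) = 1.0447.
The clock on ship A records proper time, so probe Beta measures Δt = γΔτ = 1.0447 × 5.16 = 5.39 s.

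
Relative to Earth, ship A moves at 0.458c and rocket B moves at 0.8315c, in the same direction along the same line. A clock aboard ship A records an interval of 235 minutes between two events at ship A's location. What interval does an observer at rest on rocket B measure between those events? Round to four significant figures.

Transform ship A's velocity into rocket B's frame: (0.458 − 0.8315)/(1 − 0.458·0.8315) = −0.3735/0.619173, so the relative speed is 0.60322c.
γ for this relative speed: γ = 1/√(1 − 0.363874) = 1.2538.
Ship A's interval is proper; time dilation gives Δt_B = γΔτ = 1.2538 × 235 minutes = 294.6 minutes.

294.6 minutes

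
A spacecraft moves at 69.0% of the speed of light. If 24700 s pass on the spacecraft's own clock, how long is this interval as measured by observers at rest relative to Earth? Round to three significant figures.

34100 s

γ = 1/√(1 − β²) = 1/√(1 − 0.4761) = 1/√0.5239 = 1/0.723809 = 1.3816.
Time dilation: Δt = γ·Δτ = 1.3816 × 24700 = 34100 s.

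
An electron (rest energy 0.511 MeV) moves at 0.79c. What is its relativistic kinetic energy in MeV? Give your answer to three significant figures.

0.322 MeV

With β = 0.79, γ = 1/√(1 − 0.79²) = 1/√0.3759 = 1.63104.
Kinetic energy: K = (γ − 1)mc² = (1.63104 − 1) × 0.511 MeV = 0.63104 × 0.511 = 0.322 MeV.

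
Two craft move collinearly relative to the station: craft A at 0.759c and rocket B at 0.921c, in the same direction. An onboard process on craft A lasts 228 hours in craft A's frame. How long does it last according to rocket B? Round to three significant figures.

Speed of craft A in rocket B's frame: u = (v_A − v_B)/(1 − v_A v_B/c²) = (0.759 − 0.921)/(1 − 0.759×0.921) = −0.162/0.300961 = −0.53828; |u| = 0.53828c.
γ for this relative speed: γ = 1/√(1 − 0.289745) = 1.1866.
Craft A's interval is proper; time dilation gives Δt_B = γΔτ = 1.1866 × 228 hours = 271 hours.

271 hours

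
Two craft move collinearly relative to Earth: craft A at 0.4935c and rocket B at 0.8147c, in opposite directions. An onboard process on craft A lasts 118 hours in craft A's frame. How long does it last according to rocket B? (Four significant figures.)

328.0 hours

The velocity of craft A relative to rocket B is (0.4935 + 0.8147)c / (1 + 0.4935×0.8147) = 0.93306c; relative speed 0.93306c.
At |u| = 0.93306c, γ = (1 − 0.870601)^(−1/2) = 2.7799.
Craft A's interval is proper; time dilation gives Δt_B = γΔτ = 2.7799 × 118 hours = 328.0 hours.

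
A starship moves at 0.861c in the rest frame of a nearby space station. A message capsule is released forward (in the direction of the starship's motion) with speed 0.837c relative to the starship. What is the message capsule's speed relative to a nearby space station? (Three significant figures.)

Relativistic velocity addition: u = (u' + v)/(1 + u'v/c²), with u' = 0.837c and v = 0.861c.
Numerator: 0.837 + 0.861 = 1.698. Denominator: 1 + (0.837)(0.861) = 1.720657.
u = 1.698/1.720657 = 0.98683, so the speed is 0.987c.

0.987c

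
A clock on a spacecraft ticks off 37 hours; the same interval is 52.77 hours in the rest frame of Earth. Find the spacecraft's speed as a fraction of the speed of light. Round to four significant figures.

γ = Δt/Δτ = 52.77/37 = 1.4262.
β = √(1 − 1/γ²) = √(1 − 0.491631) = √0.508369 = 0.7130.

0.7130c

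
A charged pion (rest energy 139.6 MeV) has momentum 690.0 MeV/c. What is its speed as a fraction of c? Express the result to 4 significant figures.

0.9801c

βγ = pc/(mc²) = 690.0/139.6 = 4.9427.
Since γ² = 1 + (βγ)² = 25.4303, γ = √25.4303 = 5.04285, and β = (βγ)/γ = 4.9427/5.04285 = 0.9801.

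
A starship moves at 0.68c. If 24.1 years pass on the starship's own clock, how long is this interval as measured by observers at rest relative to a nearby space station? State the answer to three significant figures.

With β = 0.68, γ = 1/√(1 − 0.68²) = 1/√0.5376 = 1.3639.
Time dilation: Δt = γ·Δτ = 1.3639 × 24.1 = 32.9 years.

32.9 years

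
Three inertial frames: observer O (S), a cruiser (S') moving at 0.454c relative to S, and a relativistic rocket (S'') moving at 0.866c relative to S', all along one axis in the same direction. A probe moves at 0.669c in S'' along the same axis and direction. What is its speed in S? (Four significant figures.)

0.9894c

Apply u = (u'+v)/(1+u'v) twice. Probe in the cruiser frame: (0.669+0.866)/(1+0.669·0.866) = 1.535/1.579354 = 0.97192c.
That velocity, transformed to the rest frame of observer O: (0.97192+0.454)/(1+0.97192·0.454) = 1.42592/1.44125168 = 0.98936c.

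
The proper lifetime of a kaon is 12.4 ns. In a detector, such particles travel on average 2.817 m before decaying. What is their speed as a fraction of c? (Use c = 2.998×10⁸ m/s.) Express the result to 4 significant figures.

0.6040c

Let x = d/(cτ) = 2.817 m / (2.998×10⁸ m/s × 1.240×10^-8 s) = 0.75776. Since d = βγcτ, x = βγ = β/√(1−β²).
Solving: β² = x²/(1+x²) = 0.5742/1.5742 = 0.364757, so β = 0.6040.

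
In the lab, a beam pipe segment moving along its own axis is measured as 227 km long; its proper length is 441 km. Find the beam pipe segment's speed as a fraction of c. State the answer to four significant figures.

Length contraction gives γ = L₀/L = 441/227 = 1.9427.
β = √(1 − 1/γ²) = √0.735035 = 0.8573.

0.8573c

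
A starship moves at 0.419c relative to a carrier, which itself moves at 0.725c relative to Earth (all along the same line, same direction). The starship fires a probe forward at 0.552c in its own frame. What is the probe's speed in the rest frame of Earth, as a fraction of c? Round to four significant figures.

Compose velocities in two stages. Stage 1 (into S'): u₁ = (0.552+0.419)/(1+0.552×0.419) = 0.78861.
Stage 2 (into S): u = (0.78861+0.725)/(1+0.78861×0.725) = 0.96301, so the speed is 0.9630c.

0.9630c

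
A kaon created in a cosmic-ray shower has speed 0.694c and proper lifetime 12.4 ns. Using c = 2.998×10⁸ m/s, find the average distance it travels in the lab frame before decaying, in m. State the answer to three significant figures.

With β = 0.694, γ = 1/√(1 − 0.694²) = 1/√0.518364 = 1.3889.
Lab-frame lifetime: Δt = γτ = 1.3889 × 12.4 ns = 17.222 ns.
Distance: d = vΔt = 0.694 × 2.998×10⁸ m/s × 1.7222×10^-8 s = 3.58 m.

3.58 m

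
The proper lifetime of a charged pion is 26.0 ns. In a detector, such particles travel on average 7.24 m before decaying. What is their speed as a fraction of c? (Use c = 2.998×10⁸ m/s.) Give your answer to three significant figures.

Let x = d/(cτ) = 7.240 m / (2.998×10⁸ m/s × 2.600×10^-8 s) = 0.92882. Since d = βγcτ, x = βγ = β/√(1−β²).
Solving: β² = x²/(1+x²) = 0.862707/1.862707 = 0.463147, so β = 0.681.

0.681c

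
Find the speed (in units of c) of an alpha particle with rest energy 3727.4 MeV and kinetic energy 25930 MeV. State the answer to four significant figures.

0.9921c

K = (γ−1)mc², so γ = 1 + 25930/3727.4 = 7.9566.
Then v/c = √(1 − γ⁻²) = √(1 − 0.0157959) = √0.9842041 = 0.9921.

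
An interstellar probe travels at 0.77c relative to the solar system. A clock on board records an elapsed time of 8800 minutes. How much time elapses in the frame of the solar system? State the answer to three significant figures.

γ = 1/√(1 − β²) = 1/√(1 − 0.5929) = 1/√0.4071 = 1/0.638044 = 1.5673.
Time dilation: Δt = γ·Δτ = 1.5673 × 8800 = 13800 minutes.

13800 minutes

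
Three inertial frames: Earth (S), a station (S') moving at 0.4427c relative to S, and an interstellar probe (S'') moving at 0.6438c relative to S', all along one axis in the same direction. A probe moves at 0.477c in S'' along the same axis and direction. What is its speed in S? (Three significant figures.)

0.942c

Compose velocities in two stages. Stage 1 (into S'): u₁ = (0.477+0.6438)/(1+0.477×0.6438) = 0.85748.
Stage 2 (into S): u = (0.85748+0.4427)/(1+0.85748×0.4427) = 0.94243, so the speed is 0.942c.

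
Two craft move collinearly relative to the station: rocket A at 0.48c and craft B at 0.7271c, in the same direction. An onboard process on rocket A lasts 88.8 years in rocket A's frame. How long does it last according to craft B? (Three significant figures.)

Speed of rocket A in craft B's frame: u = (v_A − v_B)/(1 − v_A v_B/c²) = (0.48 − 0.7271)/(1 − 0.48×0.7271) = −0.2471/0.650992 = −0.37957; |u| = 0.37957c.
γ for this relative speed: γ = 1/√(1 − 0.144073) = 1.0809.
Rocket A's interval is proper; time dilation gives Δt_B = γΔτ = 1.0809 × 88.8 years = 96.0 years.

96.0 years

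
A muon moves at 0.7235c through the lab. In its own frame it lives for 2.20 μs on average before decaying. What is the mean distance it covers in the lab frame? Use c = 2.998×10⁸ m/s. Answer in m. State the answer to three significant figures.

With β = 0.7235, γ = 1/√(1 − 0.7235²) = 1/√0.47654775 = 1.4486.
Lab-frame lifetime: Δt = γτ = 1.4486 × 2.20 μs = 3.1869 μs.
Distance: d = vΔt = 0.7235 × 2.998×10⁸ m/s × 3.1869×10^-6 s = 691 m.

691 m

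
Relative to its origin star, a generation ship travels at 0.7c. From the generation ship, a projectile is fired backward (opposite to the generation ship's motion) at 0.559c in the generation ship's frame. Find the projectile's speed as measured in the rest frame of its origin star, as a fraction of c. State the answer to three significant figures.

0.232c

In units of c, u = (u' + v)/(1 + u'v) with u' = −0.559 and v = 0.7.
Numerator: −0.559 + 0.7 = 0.141. Denominator: 1 + (−0.559)(0.7) = 0.6087.
u = 0.141/0.6087 = 0.23164, so the speed is 0.232c.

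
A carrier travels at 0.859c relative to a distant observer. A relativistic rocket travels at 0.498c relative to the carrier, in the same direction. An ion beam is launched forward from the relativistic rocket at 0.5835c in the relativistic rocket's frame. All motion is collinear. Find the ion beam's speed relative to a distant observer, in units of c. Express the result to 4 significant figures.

0.9867c

Compose velocities in two stages. Stage 1 (into S'): u₁ = (0.5835+0.498)/(1+0.5835×0.498) = 0.83799.
Stage 2 (into S): u = (0.83799+0.859)/(1+0.83799×0.859) = 0.98672, so the speed is 0.9867c.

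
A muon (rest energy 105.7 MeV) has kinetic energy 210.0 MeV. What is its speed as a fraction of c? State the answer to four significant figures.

γ = 1 + K/(mc²) = 1 + 210.0/105.7 = 2.9868.
β = √(1 − 1/γ²) = √(1 − 0.112095) = √0.887905 = 0.9423.

0.9423c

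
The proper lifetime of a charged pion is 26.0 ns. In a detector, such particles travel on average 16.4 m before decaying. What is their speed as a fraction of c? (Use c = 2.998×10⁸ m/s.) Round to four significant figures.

0.9032c

d = βγcτ ⇒ βγ = d/(cτ) = 16.40 m / (7.7948 m) = 2.104.
β = (βγ)/√(1+(βγ)²) = 2.104/√5.42682 = 0.9032.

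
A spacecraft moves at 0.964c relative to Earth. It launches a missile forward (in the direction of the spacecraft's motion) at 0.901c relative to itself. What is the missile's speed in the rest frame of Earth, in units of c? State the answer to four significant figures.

Relativistic velocity addition: u = (u' + v)/(1 + u'v/c²), with u' = 0.901c and v = 0.964c.
Numerator: 0.901 + 0.964 = 1.865. Denominator: 1 + (0.901)(0.964) = 1.868564.
u = 1.865/1.868564 = 0.99809, so the speed is 0.9981c.

0.9981c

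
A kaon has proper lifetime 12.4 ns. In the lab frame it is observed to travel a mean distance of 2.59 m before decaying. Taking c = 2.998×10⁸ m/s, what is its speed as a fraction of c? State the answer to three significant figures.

Lab distance = (lab lifetime)·v = γτ·βc, so βγ = d/(cτ) = 2.590/(2.998×10⁸ × 1.240×10^-8) = 0.6967.
With βγ = 0.6967: γ² = 1 + (βγ)² = 1.485391, and β = (βγ)/γ = 0.6967/1.21877 = 0.572.

0.572c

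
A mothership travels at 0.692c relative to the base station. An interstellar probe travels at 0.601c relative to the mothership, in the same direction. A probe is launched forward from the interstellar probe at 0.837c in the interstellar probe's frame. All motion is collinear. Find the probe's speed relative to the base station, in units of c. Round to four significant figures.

0.9920c

First combine the probe and interstellar probe (S''→S'): u₁ = (0.837 + 0.601)/(1 + 0.837×0.601) = 1.438/1.503037 = 0.95673.
Then combine with the mothership (S'→S): u = (0.95673 + 0.692)/(1 + 0.95673×0.692) = 1.64873/1.66205716 = 0.99198.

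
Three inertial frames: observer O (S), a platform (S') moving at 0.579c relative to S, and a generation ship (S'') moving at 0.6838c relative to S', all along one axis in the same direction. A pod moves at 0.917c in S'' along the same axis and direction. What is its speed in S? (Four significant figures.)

First combine the pod and generation ship (S''→S'): u₁ = (0.917 + 0.6838)/(1 + 0.917×0.6838) = 1.6008/1.6270446 = 0.98387.
Then combine with the platform (S'→S): u = (0.98387 + 0.579)/(1 + 0.98387×0.579) = 1.56287/1.56966073 = 0.99567.

0.9957c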